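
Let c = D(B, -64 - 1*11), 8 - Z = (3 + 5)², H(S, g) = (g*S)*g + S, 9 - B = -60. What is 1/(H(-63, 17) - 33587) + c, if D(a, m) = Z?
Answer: -2903993/51857 ≈ -56.000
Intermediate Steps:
B = 69 (B = 9 - 1*(-60) = 9 + 60 = 69)
H(S, g) = S + S*g² (H(S, g) = (S*g)*g + S = S*g² + S = S + S*g²)
Z = -56 (Z = 8 - (3 + 5)² = 8 - 1*8² = 8 - 1*64 = 8 - 64 = -56)
D(a, m) = -56
c = -56
1/(H(-63, 17) - 33587) + c = 1/(-63*(1 + 17²) - 33587) - 56 = 1/(-63*(1 + 289) - 33587) - 56 = 1/(-63*290 - 33587) - 56 = 1/(-18270 - 33587) - 56 = 1/(-51857) - 56 = -1/51857 - 56 = -2903993/51857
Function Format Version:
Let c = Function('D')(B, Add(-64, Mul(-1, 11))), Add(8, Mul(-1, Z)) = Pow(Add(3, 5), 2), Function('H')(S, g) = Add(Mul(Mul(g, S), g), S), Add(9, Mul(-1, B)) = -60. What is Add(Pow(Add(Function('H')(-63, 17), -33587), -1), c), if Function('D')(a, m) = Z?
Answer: Rational(-2903993, 51857) ≈ -56.000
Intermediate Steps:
B = 69 (B = Add(9, Mul(-1, -60)) = Add(9, 60) = 69)
Function('H')(S, g) = Add(S, Mul(S, Pow(g, 2))) (Function('H')(S, g) = Add(Mul(Mul(S, g), g), S) = Add(Mul(S, Pow(g, 2)), S) = Add(S, Mul(S, Pow(g, 2))))
Z = -56 (Z = Add(8, Mul(-1, Pow(Add(3, 5), 2))) = Add(8, Mul(-1, Pow(8, 2))) = Add(8, Mul(-1, 64)) = Add(8, -64) = -56)
Function('D')(a, m) = -56
c = -56
Add(Pow(Add(Function('H')(-63, 17), -33587), -1), c) = Add(Pow(Add(Mul(-63, Add(1, Pow(17, 2))), -33587), -1), -56) = Add(Pow(Add(Mul(-63, Add(1, 289)), -33587), -1), -56) = Add(Pow(Add(Mul(-63, 290), -33587), -1), -56) = Add(Pow(Add(-18270, -33587), -1), -56) = Add(Pow(-51857, -1), -56) = Add(Rational(-1, 51857), -56) = Rational(-2903993, 51857)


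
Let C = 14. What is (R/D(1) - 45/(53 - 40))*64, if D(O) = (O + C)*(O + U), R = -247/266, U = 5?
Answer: -909904/4095 ≈ -222.20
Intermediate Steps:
R = -13/14 (R = -247*1/266 = -13/14 ≈ -0.92857)
D(O) = (5 + O)*(14 + O) (D(O) = (O + 14)*(O + 5) = (14 + O)*(5 + O) = (5 + O)*(14 + O))
(R/D(1) - 45/(53 - 40))*64 = (-13/(14*(70 + 1**2 + 19*1)) - 45/(53 - 40))*64 = (-13/(14*(70 + 1 + 19)) - 45/13)*64 = (-13/14/90 - 45*1/13)*64 = (-13/14*1/90 - 45/13)*64 = (-13/1260 - 45/13)*64 = -56869/16380*64 = -909904/4095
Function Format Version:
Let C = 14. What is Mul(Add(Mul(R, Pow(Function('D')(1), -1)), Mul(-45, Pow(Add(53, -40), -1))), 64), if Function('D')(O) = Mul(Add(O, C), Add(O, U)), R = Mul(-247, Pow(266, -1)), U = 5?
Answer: Rational(-909904, 4095) ≈ -222.20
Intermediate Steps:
R = Rational(-13, 14) (R = Mul(-247, Rational(1, 266)) = Rational(-13, 14) ≈ -0.92857)
Function('D')(O) = Mul(Add(5, O), Add(14, O)) (Function('D')(O) = Mul(Add(O, 14), Add(O, 5)) = Mul(Add(14, O), Add(5, O)) = Mul(Add(5, O), Add(14, O)))
Mul(Add(Mul(R, Pow(Function('D')(1), -1)), Mul(-45, Pow(Add(53, -40), -1))), 64) = Mul(Add(Mul(Rational(-13, 14), Pow(Add(70, Pow(1, 2), Mul(19, 1)), -1)), Mul(-45, Pow(Add(53, -40), -1))), 64) = Mul(Add(Mul(Rational(-13, 14), Pow(Add(70, 1, 19), -1)), Mul(-45, Pow(13, -1))), 64) = Mul(Add(Mul(Rational(-13, 14), Pow(90, -1)), Mul(-45, Rational(1, 13))), 64) = Mul(Add(Mul(Rational(-13, 14), Rational(1, 90)), Rational(-45, 13)), 64) = Mul(Add(Rational(-13, 1260), Rational(-45, 13)), 64) = Mul(Rational(-56869, 16380), 64) = Rational(-909904, 4095)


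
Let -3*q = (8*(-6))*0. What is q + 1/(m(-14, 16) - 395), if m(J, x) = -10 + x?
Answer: -1/389 ≈ -0.0025707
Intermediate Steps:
q = 0 (q = -8*(-6)*0/3 = -(-16)*0 = -⅓*0 = 0)
q + 1/(m(-14, 16) - 395) = 0 + 1/((-10 + 16) - 395) = 0 + 1/(6 - 395) = 0 + 1/(-389) = 0 - 1/389 = -1/389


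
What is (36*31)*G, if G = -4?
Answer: -4464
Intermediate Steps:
(36*31)*G = (36*31)*(-4) = 1116*(-4) = -4464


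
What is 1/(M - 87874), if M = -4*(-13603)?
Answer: -1/33462 ≈ -2.9885e-5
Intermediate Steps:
M = 54412
1/(M - 87874) = 1/(54412 - 87874) = 1/(-33462) = -1/33462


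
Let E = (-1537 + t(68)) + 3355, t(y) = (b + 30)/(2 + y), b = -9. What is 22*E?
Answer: 200013/5 ≈ 40003.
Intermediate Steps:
t(y) = 21/(2 + y) (t(y) = (-9 + 30)/(2 + y) = 21/(2 + y))
E = 18183/10 (E = (-1537 + 21/(2 + 68)) + 3355 = (-1537 + 21/70) + 3355 = (-1537 + 21*(1/70)) + 3355 = (-1537 + 3/10) + 3355 = -15367/10 + 3355 = 18183/10 ≈ 1818.3)
22*E = 22*(18183/10) = 200013/5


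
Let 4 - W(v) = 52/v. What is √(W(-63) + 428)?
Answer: 2*√47719/21 ≈ 20.804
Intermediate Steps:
W(v) = 4 - 52/v
√(W(-63) + 428) = √((4 - 52/(-63)) + 428) = √((4 - 52*(-1/63)) + 428) = √((4 + 52/63) + 428) = √(304/63 + 428) = √(27268/63) = 2*√47719/21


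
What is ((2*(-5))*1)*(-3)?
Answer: 30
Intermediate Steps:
((2*(-5))*1)*(-3) = -10*1*(-3) = -10*(-3) = 30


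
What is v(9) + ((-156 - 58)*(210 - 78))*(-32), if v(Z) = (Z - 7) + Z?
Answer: 903947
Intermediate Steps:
v(Z) = -7 + 2*Z (v(Z) = (-7 + Z) + Z = -7 + 2*Z)
v(9) + ((-156 - 58)*(210 - 78))*(-32) = (-7 + 2*9) + ((-156 - 58)*(210 - 78))*(-32) = (-7 + 18) - 214*132*(-32) = 11 - 28248*(-32) = 11 + 903936 = 903947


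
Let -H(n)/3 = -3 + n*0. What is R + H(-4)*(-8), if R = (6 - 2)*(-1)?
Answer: -76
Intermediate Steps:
R = -4 (R = 4*(-1) = -4)
H(n) = 9 (H(n) = -3*(-3 + n*0) = -3*(-3 + 0) = -3*(-3) = 9)
R + H(-4)*(-8) = -4 + 9*(-8) = -4 - 72 = -76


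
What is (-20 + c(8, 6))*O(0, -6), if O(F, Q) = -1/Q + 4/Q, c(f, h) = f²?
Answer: -22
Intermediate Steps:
O(F, Q) = 3/Q
(-20 + c(8, 6))*O(0, -6) = (-20 + 8²)*(3/(-6)) = (-20 + 64)*(3*(-⅙)) = 44*(-½) = -22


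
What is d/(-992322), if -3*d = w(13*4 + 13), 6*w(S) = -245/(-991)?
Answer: 245/17701039836 ≈ 1.3841e-8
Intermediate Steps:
w(S) = 245/5946 (w(S) = (-245/(-991))/6 = (-245*(-1/991))/6 = (1/6)*(245/991) = 245/5946)
d = -245/17838 (d = -1/3*245/5946 = -245/17838 ≈ -0.013735)
d/(-992322) = -245/17838/(-992322) = -245/17838*(-1/992322) = 245/17701039836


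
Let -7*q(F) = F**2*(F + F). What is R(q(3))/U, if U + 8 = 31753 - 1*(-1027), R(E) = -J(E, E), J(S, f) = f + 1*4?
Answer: 13/114702 ≈ 0.00011334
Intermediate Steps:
q(F) = -2*F**3/7 (q(F) = -F**2*(F + F)/7 = -F**2*2*F/7 = -2*F**3/7)
J(S, f) = 4 + f (J(S, f) = f + 4 = 4 + f)
R(E) = -4 - E (R(E) = -(4 + E) = -4 - E)
U = 32772 (U = -8 + (31753 - 1*(-1027)) = -8 + (31753 + 1027) = -8 + 32780 = 32772)
R(q(3))/U = (-4 - (-2)*3**3/7)/32772 = (-4 - (-2)*27/7)*(1/32772) = (-4 - 1*(-54/7))*(1/32772) = (-4 + 54/7)*(1/32772) = (26/7)*(1/32772) = 13/114702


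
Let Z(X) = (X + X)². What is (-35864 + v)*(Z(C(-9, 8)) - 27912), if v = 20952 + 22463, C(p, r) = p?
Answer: -208316988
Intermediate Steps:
v = 43415
Z(X) = 4*X² (Z(X) = (2*X)² = 4*X²)
(-35864 + v)*(Z(C(-9, 8)) - 27912) = (-35864 + 43415)*(4*(-9)² - 27912) = 7551*(4*81 - 27912) = 7551*(324 - 27912) = 7551*(-27588) = -208316988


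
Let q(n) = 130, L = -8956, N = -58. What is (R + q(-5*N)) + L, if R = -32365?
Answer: -41191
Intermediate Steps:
(R + q(-5*N)) + L = (-32365 + 130) - 8956 = -32235 - 8956 = -41191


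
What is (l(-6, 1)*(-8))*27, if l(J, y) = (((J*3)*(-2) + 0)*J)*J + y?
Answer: -280152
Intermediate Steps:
l(J, y) = y - 6*J³ (l(J, y) = (((3*J)*(-2) + 0)*J)*J + y = ((-6*J + 0)*J)*J + y = ((-6*J)*J)*J + y = (-6*J²)*J + y = -6*J³ + y = y - 6*J³)
(l(-6, 1)*(-8))*27 = ((1 - 6*(-6)³)*(-8))*27 = ((1 - 6*(-216))*(-8))*27 = ((1 + 1296)*(-8))*27 = (1297*(-8))*27 = -10376*27 = -280152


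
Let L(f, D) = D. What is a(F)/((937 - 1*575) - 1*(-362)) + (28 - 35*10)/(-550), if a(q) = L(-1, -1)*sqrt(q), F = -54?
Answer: 161/275 - 3*I*sqrt(6)/724 ≈ 0.58545 - 0.01015*I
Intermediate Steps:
a(q) = -sqrt(q)
a(F)/((937 - 1*575) - 1*(-362)) + (28 - 35*10)/(-550) = (-sqrt(-54))/((937 - 1*575) - 1*(-362)) + (28 - 35*10)/(-550) = (-3*I*sqrt(6))/((937 - 575) + 362) + (28 - 350)*(-1/550) = (-3*I*sqrt(6))/(362 + 362) - 322*(-1/550) = -3*I*sqrt(6)/724 + 161/275 = 161/275 - 3*I*sqrt(6)/724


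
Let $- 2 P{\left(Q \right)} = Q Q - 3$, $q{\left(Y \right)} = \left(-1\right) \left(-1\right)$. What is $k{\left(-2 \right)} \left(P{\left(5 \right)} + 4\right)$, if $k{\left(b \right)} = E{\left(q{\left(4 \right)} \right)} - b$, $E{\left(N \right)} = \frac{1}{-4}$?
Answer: $- \frac{49}{4} \approx -12.25$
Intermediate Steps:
$q{\left(Y \right)} = 1$
$E{\left(N \right)} = - \frac{1}{4}$
$P{\left(Q \right)} = \frac{3}{2} - \frac{Q^{2}}{2}$ ($P{\left(Q \right)} = - \frac{Q Q - 3}{2} = - \frac{Q^{2} - 3}{2} = - \frac{-3 + Q^{2}}{2} = \frac{3}{2} - \frac{Q^{2}}{2}$)
$k{\left(b \right)} = - \frac{1}{4} - b$
$k{\left(-2 \right)} \left(P{\left(5 \right)} + 4\right) = \left(- \frac{1}{4} - -2\right) \left(\left(\frac{3}{2} - \frac{5^{2}}{2}\right) + 4\right) = \left(- \frac{1}{4} + 2\right) \left(\left(\frac{3}{2} - \frac{25}{2}\right) + 4\right) = \frac{7 \left(\left(\frac{3}{2} - \frac{25}{2}\right) + 4\right)}{4} = \frac{7 \left(-11 + 4\right)}{4} = \frac{7}{4} \left(-7\right) = - \frac{49}{4}$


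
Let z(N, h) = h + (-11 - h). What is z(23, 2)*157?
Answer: -1727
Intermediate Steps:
z(N, h) = -11
z(23, 2)*157 = -11*157 = -1727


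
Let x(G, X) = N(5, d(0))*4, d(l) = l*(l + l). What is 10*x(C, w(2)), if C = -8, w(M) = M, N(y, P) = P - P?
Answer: 0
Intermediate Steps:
d(l) = 2*l² (d(l) = l*(2*l) = 2*l²)
N(y, P) = 0
x(G, X) = 0 (x(G, X) = 0*4 = 0)
10*x(C, w(2)) = 10*0 = 0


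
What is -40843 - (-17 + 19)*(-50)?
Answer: -40743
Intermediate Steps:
-40843 - (-17 + 19)*(-50) = -40843 - 2*(-50) = -40843 - 1*(-100) = -40843 + 100 = -40743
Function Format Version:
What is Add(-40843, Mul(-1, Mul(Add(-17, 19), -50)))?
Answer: -40743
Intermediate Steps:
Add(-40843, Mul(-1, Mul(Add(-17, 19), -50))) = Add(-40843, Mul(-1, Mul(2, -50))) = Add(-40843, Mul(-1, -100)) = Add(-40843, 100) = -40743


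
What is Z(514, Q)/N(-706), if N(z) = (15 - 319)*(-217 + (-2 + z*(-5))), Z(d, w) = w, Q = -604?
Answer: 151/251636 ≈ 0.00060007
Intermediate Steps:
N(z) = 66576 + 1520*z (N(z) = -304*(-217 + (-2 - 5*z)) = -304*(-219 - 5*z) = 66576 + 1520*z)
Z(514, Q)/N(-706) = -604/(66576 + 1520*(-706)) = -604/(66576 - 1073120) = -604/(-1006544) = -604*(-1/1006544) = 151/251636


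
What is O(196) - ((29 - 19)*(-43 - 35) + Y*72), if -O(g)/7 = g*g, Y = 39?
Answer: -270940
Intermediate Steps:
O(g) = -7*g² (O(g) = -7*g*g = -7*g²)
O(196) - ((29 - 19)*(-43 - 35) + Y*72) = -7*196² - ((29 - 19)*(-43 - 35) + 39*72) = -7*38416 - (10*(-78) + 2808) = -268912 - (-780 + 2808) = -268912 - 1*2028 = -268912 - 2028 = -270940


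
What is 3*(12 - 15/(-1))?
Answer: 81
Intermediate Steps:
3*(12 - 15/(-1)) = 3*(12 - 15*(-1)) = 3*(12 + 15) = 3*27 = 81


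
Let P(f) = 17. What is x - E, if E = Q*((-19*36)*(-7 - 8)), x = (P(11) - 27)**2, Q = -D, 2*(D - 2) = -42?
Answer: -194840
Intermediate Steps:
D = -19 (D = 2 + (1/2)*(-42) = 2 - 21 = -19)
Q = 19 (Q = -1*(-19) = 19)
x = 100 (x = (17 - 27)**2 = (-10)**2 = 100)
E = 194940 (E = 19*((-19*36)*(-7 - 8)) = 19*(-684*(-15)) = 19*10260 = 194940)
x - E = 100 - 1*194940 = 100 - 194940 = -194840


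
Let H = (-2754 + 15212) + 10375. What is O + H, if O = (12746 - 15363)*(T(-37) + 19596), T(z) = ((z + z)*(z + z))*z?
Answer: 478975705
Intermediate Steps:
T(z) = 4*z³ (T(z) = ((2*z)*(2*z))*z = (4*z²)*z = 4*z³)
O = 478952872 (O = (12746 - 15363)*(4*(-37)³ + 19596) = -2617*(4*(-50653) + 19596) = -2617*(-202612 + 19596) = -2617*(-183016) = 478952872)
H = 22833 (H = 12458 + 10375 = 22833)
O + H = 478952872 + 22833 = 478975705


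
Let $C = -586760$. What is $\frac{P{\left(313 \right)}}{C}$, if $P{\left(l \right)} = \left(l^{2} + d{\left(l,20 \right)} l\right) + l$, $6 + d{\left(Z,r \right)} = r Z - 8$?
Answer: $- \frac{51332}{14669} \approx -3.4994$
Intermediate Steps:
$d{\left(Z,r \right)} = -14 + Z r$ ($d{\left(Z,r \right)} = -6 + \left(r Z - 8\right) = -6 + \left(Z r - 8\right) = -6 + \left(-8 + Z r\right) = -14 + Z r$)
$P{\left(l \right)} = l + l^{2} + l \left(-14 + 20 l\right)$ ($P{\left(l \right)} = \left(l^{2} + \left(-14 + l 20\right) l\right) + l = \left(l^{2} + \left(-14 + 20 l\right) l\right) + l = \left(l^{2} + l \left(-14 + 20 l\right)\right) + l = l + l^{2} + l \left(-14 + 20 l\right)$)
$\frac{P{\left(313 \right)}}{C} = \frac{313 \left(-13 + 21 \cdot 313\right)}{-586760} = 313 \left(-13 + 6573\right) \left(- \frac{1}{586760}\right) = 313 \cdot 6560 \left(- \frac{1}{586760}\right) = 2053280 \left(- \frac{1}{586760}\right) = - \frac{51332}{14669}$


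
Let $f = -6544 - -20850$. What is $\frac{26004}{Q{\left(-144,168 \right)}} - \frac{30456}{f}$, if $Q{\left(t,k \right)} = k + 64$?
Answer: $\frac{45618429}{414874} \approx 109.96$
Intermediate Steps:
$Q{\left(t,k \right)} = 64 + k$
$f = 14306$ ($f = -6544 + 20850 = 14306$)
$\frac{26004}{Q{\left(-144,168 \right)}} - \frac{30456}{f} = \frac{26004}{64 + 168} - \frac{30456}{14306} = \frac{26004}{232} - \frac{15228}{7153} = 26004 \cdot \frac{1}{232} - \frac{15228}{7153} = \frac{6501}{58} - \frac{15228}{7153} = \frac{45618429}{414874}$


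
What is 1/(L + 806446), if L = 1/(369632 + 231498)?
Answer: 601130/484778883981 ≈ 1.2400e-6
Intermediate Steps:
L = 1/601130 ≈ 1.6635e-6
1/(L + 806446) = 1/(1/601130 + 806446) = 1/(484778883981/601130) = 601130/484778883981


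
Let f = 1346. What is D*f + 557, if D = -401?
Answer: -539189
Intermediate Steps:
D*f + 557 = -401*1346 + 557 = -539746 + 557 = -539189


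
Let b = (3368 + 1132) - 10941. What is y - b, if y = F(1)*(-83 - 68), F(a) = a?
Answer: 6290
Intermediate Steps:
b = -6441 (b = 4500 - 10941 = -6441)
y = -151 (y = 1*(-83 - 68) = 1*(-151) = -151)
y - b = -151 - 1*(-6441) = -151 + 6441 = 6290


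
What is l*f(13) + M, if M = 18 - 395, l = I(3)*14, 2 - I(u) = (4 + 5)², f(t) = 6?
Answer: -7013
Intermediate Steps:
I(u) = -79 (I(u) = 2 - (4 + 5)² = 2 - 1*9² = 2 - 1*81 = 2 - 81 = -79)
l = -1106 (l = -79*14 = -1106)
M = -377
l*f(13) + M = -1106*6 - 377 = -6636 - 377 = -7013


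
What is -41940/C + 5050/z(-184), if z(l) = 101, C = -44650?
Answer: 227444/4465 ≈ 50.939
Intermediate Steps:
-41940/C + 5050/z(-184) = -41940/(-44650) + 5050/101 = -41940*(-1/44650) + 5050*(1/101) = 4194/4465 + 50 = 227444/4465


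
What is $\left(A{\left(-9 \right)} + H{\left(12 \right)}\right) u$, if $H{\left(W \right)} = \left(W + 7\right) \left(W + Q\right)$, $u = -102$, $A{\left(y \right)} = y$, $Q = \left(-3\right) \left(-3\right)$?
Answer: $-39780$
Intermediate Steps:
$Q = 9$
$H{\left(W \right)} = \left(7 + W\right) \left(9 + W\right)$ ($H{\left(W \right)} = \left(W + 7\right) \left(W + 9\right) = \left(7 + W\right) \left(9 + W\right)$)
$\left(A{\left(-9 \right)} + H{\left(12 \right)}\right) u = \left(-9 + \left(63 + 12^{2} + 16 \cdot 12\right)\right) \left(-102\right) = \left(-9 + \left(63 + 144 + 192\right)\right) \left(-102\right) = \left(-9 + 399\right) \left(-102\right) = 390 \left(-102\right) = -39780$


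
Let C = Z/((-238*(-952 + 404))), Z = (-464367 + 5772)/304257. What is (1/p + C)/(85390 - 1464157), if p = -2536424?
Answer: 25059870401/2891143120354849388028 ≈ 8.6678e-12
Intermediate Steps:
Z = -152865/101419 (Z = -458595*1/304257 = -152865/101419 ≈ -1.5073)
C = -152865/13227471656 (C = -152865*(-1/(238*(-952 + 404)))/101419 = -152865/(101419*((-238*(-548)))) = -152865/101419/130424 = -152865/101419*1/130424 = -152865/13227471656 ≈ -1.1557e-5)
(1/p + C)/(85390 - 1464157) = (1/(-2536424) - 152865/13227471656)/(85390 - 1464157) = (-1/2536424 - 152865/13227471656)/(-1378767) = -25059870401/2096904785474884*(-1/1378767) = 25059870401/2891143120354849388028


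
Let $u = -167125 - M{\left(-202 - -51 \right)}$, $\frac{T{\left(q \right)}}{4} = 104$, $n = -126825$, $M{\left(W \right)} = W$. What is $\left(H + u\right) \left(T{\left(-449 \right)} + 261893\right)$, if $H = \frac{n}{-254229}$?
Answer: $- \frac{3711629175774763}{84743} \approx -4.3799 \cdot 10^{10}$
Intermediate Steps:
$T{\left(q \right)} = 416$ ($T{\left(q \right)} = 4 \cdot 104 = 416$)
$H = \frac{42275}{84743}$ ($H = - \frac{126825}{-254229} = \left(-126825\right) \left(- \frac{1}{254229}\right) = \frac{42275}{84743} \approx 0.49886$)
$u = -166974$ ($u = -167125 - \left(-202 - -51\right) = -167125 - \left(-202 + 51\right) = -167125 - -151 = -167125 + 151 = -166974$)
$\left(H + u\right) \left(T{\left(-449 \right)} + 261893\right) = \left(\frac{42275}{84743} - 166974\right) \left(416 + 261893\right) = \left(- \frac{14149835407}{84743}\right) 262309 = - \frac{3711629175774763}{84743}$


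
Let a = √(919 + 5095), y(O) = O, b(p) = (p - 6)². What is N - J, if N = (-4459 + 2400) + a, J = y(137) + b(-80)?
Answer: -9592 + √6014 ≈ -9514.5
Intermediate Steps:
b(p) = (-6 + p)²
a = √6014 ≈ 77.550
J = 7533 (J = 137 + (-6 - 80)² = 137 + (-86)² = 137 + 7396 = 7533)
N = -2059 + √6014 (N = (-4459 + 2400) + √6014 = -2059 + √6014 ≈ -1981.4)
N - J = (-2059 + √6014) - 1*7533 = (-2059 + √6014) - 7533 = -9592 + √6014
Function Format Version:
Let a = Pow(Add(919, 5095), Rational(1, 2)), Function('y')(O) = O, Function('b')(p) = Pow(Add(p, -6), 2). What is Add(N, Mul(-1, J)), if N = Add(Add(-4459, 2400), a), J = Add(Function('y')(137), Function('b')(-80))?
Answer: Add(-9592, Pow(6014, Rational(1, 2))) ≈ -9514.5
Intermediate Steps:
Function('b')(p) = Pow(Add(-6, p), 2)
a = Pow(6014, Rational(1, 2)) ≈ 77.550
J = 7533 (J = Add(137, Pow(Add(-6, -80), 2)) = Add(137, Pow(-86, 2)) = Add(137, 7396) = 7533)
N = Add(-2059, Pow(6014, Rational(1, 2))) (N = Add(Add(-4459, 2400), Pow(6014, Rational(1, 2))) = Add(-2059, Pow(6014, Rational(1, 2))) ≈ -1981.4)
Add(N, Mul(-1, J)) = Add(Add(-2059, Pow(6014, Rational(1, 2))), Mul(-1, 7533)) = Add(Add(-2059, Pow(6014, Rational(1, 2))), -7533) = Add(-9592, Pow(6014, Rational(1, 2)))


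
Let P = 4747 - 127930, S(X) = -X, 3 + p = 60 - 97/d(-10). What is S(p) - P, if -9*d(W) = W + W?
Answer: 2463393/20 ≈ 1.2317e+5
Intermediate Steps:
d(W) = -2*W/9 (d(W) = -(W + W)/9 = -2*W/9)
p = 267/20 (p = -3 + (60 - 97/((-2/9*(-10)))) = -3 + (60 - 97/20/9) = -3 + (60 - 97*9/20) = -3 + (60 - 873/20) = -3 + 327/20 = 267/20 ≈ 13.350)
P = -123183
S(p) - P = -1*267/20 - 1*(-123183) = -267/20 + 123183 = 2463393/20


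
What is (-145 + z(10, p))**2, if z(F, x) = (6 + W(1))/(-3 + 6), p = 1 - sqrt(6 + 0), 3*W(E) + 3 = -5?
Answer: 1677025/81 ≈ 20704.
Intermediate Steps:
W(E) = -8/3 (W(E) = -1 + (1/3)*(-5) = -1 - 5/3 = -8/3)
p = 1 - sqrt(6) ≈ -1.4495
z(F, x) = 10/9 (z(F, x) = (6 - 8/3)/(-3 + 6) = (10/3)/3 = (10/3)*(1/3) = 10/9)
(-145 + z(10, p))**2 = (-145 + 10/9)**2 = (-1295/9)**2 = 1677025/81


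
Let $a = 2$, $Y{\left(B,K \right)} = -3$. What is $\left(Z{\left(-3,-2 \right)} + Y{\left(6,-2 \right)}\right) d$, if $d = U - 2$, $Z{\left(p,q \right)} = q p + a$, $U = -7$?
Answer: $-45$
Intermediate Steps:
$Z{\left(p,q \right)} = 2 + p q$ ($Z{\left(p,q \right)} = q p + 2 = p q + 2 = 2 + p q$)
$d = -9$ ($d = -7 - 2 = -9$)
$\left(Z{\left(-3,-2 \right)} + Y{\left(6,-2 \right)}\right) d = \left(\left(2 - -6\right) - 3\right) \left(-9\right) = \left(\left(2 + 6\right) - 3\right) \left(-9\right) = \left(8 - 3\right) \left(-9\right) = 5 \left(-9\right) = -45$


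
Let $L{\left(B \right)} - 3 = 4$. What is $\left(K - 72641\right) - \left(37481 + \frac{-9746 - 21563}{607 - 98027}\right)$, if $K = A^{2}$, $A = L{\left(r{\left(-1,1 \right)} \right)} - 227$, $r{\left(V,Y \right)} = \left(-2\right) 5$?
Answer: $- \frac{6012988549}{97420} \approx -61722.0$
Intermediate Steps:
$r{\left(V,Y \right)} = -10$
$L{\left(B \right)} = 7$ ($L{\left(B \right)} = 3 + 4 = 7$)
$A = -220$ ($A = 7 - 227 = -220$)
$K = 48400$ ($K = \left(-220\right)^{2} = 48400$)
$\left(K - 72641\right) - \left(37481 + \frac{-9746 - 21563}{607 - 98027}\right) = \left(48400 - 72641\right) - \left(37481 + \frac{-9746 - 21563}{607 - 98027}\right) = -24241 - \left(37481 - \frac{31309}{-97420}\right) = -24241 - \left(37481 - - \frac{31309}{97420}\right) = -24241 - \left(37481 + \frac{31309}{97420}\right) = -24241 - \frac{3651430329}{97420} = - \frac{6012988549}{97420}$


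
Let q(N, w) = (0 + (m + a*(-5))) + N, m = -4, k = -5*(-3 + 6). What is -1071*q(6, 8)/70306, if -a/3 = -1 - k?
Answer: -113526/35153 ≈ -3.2295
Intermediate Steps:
k = -15 (k = -5*3 = -15)
a = -42 (a = -3*(-1 - 1*(-15)) = -3*(-1 + 15) = -3*14 = -42)
q(N, w) = 206 + N (q(N, w) = (0 + (-4 - 42*(-5))) + N = (0 + (-4 + 210)) + N = (0 + 206) + N = 206 + N)
-1071*q(6, 8)/70306 = -1071*(206 + 6)/70306 = -1071*212*(1/70306) = -227052*1/70306 = -113526/35153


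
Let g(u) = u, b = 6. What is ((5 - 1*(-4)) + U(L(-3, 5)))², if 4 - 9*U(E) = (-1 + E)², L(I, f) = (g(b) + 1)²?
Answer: 4923961/81 ≈ 60790.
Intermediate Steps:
L(I, f) = 49 (L(I, f) = (6 + 1)² = 7² = 49)
U(E) = 4/9 - (-1 + E)²/9
((5 - 1*(-4)) + U(L(-3, 5)))² = ((5 - 1*(-4)) + (4/9 - (-1 + 49)²/9))² = ((5 + 4) + (4/9 - ⅑*48²))² = (9 + (4/9 - ⅑*2304))² = (9 + (4/9 - 256))² = (9 - 2300/9)² = (-2219/9)² = 4923961/81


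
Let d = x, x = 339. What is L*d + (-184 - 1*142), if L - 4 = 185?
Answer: 63745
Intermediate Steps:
L = 189 (L = 4 + 185 = 189)
d = 339
L*d + (-184 - 1*142) = 189*339 + (-184 - 1*142) = 64071 + (-184 - 142) = 64071 - 326 = 63745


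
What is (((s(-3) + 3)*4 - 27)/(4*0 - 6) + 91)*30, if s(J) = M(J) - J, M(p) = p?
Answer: 2805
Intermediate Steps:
s(J) = 0 (s(J) = J - J = 0)
(((s(-3) + 3)*4 - 27)/(4*0 - 6) + 91)*30 = (((0 + 3)*4 - 27)/(4*0 - 6) + 91)*30 = ((3*4 - 27)/(0 - 6) + 91)*30 = ((12 - 27)/(-6) + 91)*30 = (-15*(-⅙) + 91)*30 = (5/2 + 91)*30 = (187/2)*30 = 2805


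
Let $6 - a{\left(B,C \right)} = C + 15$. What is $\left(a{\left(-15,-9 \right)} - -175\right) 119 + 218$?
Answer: $21043$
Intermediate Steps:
$a{\left(B,C \right)} = -9 - C$ ($a{\left(B,C \right)} = 6 - \left(C + 15\right) = 6 - \left(15 + C\right) = -9 - C$)
$\left(a{\left(-15,-9 \right)} - -175\right) 119 + 218 = \left(\left(-9 - -9\right) - -175\right) 119 + 218 = \left(\left(-9 + 9\right) + 175\right) 119 + 218 = \left(0 + 175\right) 119 + 218 = 175 \cdot 119 + 218 = 20825 + 218 = 21043$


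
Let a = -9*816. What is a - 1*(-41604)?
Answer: 34260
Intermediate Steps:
a = -7344
a - 1*(-41604) = -7344 - 1*(-41604) = -7344 + 41604 = 34260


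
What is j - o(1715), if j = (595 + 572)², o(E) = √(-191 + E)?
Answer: 1361889 - 2*√381 ≈ 1.3619e+6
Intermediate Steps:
j = 1361889 (j = 1167² = 1361889)
j - o(1715) = 1361889 - √(-191 + 1715) = 1361889 - √1524 = 1361889 - 2*√381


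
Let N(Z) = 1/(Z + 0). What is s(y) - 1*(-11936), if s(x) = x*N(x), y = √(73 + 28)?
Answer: 11937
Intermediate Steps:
N(Z) = 1/Z
y = √101 ≈ 10.050
s(x) = 1 (s(x) = x/x = 1)
s(y) - 1*(-11936) = 1 - 1*(-11936) = 1 + 11936 = 11937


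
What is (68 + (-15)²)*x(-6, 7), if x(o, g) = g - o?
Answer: 3809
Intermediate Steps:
(68 + (-15)²)*x(-6, 7) = (68 + (-15)²)*(7 - 1*(-6)) = (68 + 225)*(7 + 6) = 293*13 = 3809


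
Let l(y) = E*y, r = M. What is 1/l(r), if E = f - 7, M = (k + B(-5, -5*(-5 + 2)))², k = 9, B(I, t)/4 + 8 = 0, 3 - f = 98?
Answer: -1/53958 ≈ -1.8533e-5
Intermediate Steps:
f = -95 (f = 3 - 1*98 = 3 - 98 = -95)
B(I, t) = -32 (B(I, t) = -32 + 4*0 = -32 + 0 = -32)
M = 529 (M = (9 - 32)² = (-23)² = 529)
r = 529
E = -102 (E = -95 - 7 = -102)
l(y) = -102*y
1/l(r) = 1/(-102*529) = 1/(-53958) = -1/53958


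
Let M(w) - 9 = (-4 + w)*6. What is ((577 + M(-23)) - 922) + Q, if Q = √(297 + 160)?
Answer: -498 + √457 ≈ -476.62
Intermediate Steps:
M(w) = -15 + 6*w (M(w) = 9 + (-4 + w)*6 = 9 + (-24 + 6*w) = -15 + 6*w)
Q = √457 ≈ 21.378
((577 + M(-23)) - 922) + Q = ((577 + (-15 + 6*(-23))) - 922) + √457 = ((577 + (-15 - 138)) - 922) + √457 = ((577 - 153) - 922) + √457 = (424 - 922) + √457 = -498 + √457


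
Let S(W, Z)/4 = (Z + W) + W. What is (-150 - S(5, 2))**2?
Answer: 39204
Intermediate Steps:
S(W, Z) = 4*Z + 8*W (S(W, Z) = 4*((Z + W) + W) = 4*((W + Z) + W) = 4*(Z + 2*W) = 4*Z + 8*W)
(-150 - S(5, 2))**2 = (-150 - (4*2 + 8*5))**2 = (-150 - (8 + 40))**2 = (-150 - 1*48)**2 = (-150 - 48)**2 = (-198)**2 = 39204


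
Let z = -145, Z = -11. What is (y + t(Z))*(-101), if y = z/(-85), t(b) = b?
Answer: 15958/17 ≈ 938.71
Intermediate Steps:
y = 29/17 (y = -145/(-85) = -145*(-1/85) = 29/17 ≈ 1.7059)
(y + t(Z))*(-101) = (29/17 - 11)*(-101) = -158/17*(-101) = 15958/17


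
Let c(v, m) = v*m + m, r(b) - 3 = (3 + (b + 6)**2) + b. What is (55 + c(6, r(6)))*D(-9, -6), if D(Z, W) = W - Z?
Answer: 3441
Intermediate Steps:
r(b) = 6 + b + (6 + b)**2 (r(b) = 3 + ((3 + (b + 6)**2) + b) = 3 + ((3 + (6 + b)**2) + b) = 3 + (3 + b + (6 + b)**2) = 6 + b + (6 + b)**2)
c(v, m) = m + m*v (c(v, m) = m*v + m = m + m*v)
(55 + c(6, r(6)))*D(-9, -6) = (55 + (6 + 6 + (6 + 6)**2)*(1 + 6))*(-6 - 1*(-9)) = (55 + (6 + 6 + 12**2)*7)*(-6 + 9) = (55 + (6 + 6 + 144)*7)*3 = (55 + 156*7)*3 = (55 + 1092)*3 = 1147*3 = 3441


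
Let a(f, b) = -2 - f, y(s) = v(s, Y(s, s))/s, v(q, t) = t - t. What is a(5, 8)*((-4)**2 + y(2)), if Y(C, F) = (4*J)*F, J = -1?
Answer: -112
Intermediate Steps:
Y(C, F) = -4*F (Y(C, F) = (4*(-1))*F = -4*F)
v(q, t) = 0
y(s) = 0 (y(s) = 0/s = 0)
a(5, 8)*((-4)**2 + y(2)) = (-2 - 1*5)*((-4)**2 + 0) = (-2 - 5)*(16 + 0) = -7*16 = -112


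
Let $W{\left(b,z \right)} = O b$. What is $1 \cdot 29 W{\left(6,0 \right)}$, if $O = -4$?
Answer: $-696$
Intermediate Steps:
$W{\left(b,z \right)} = - 4 b$
$1 \cdot 29 W{\left(6,0 \right)} = 1 \cdot 29 \left(\left(-4\right) 6\right) = 29 \left(-24\right) = -696$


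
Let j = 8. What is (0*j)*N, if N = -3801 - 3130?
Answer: 0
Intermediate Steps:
N = -6931
(0*j)*N = (0*8)*(-6931) = 0*(-6931) = 0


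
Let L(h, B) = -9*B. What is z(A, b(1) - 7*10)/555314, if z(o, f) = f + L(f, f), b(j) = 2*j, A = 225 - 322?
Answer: 272/277657 ≈ 0.00097963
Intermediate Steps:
A = -97
z(o, f) = -8*f (z(o, f) = f - 9*f = -8*f)
z(A, b(1) - 7*10)/555314 = -8*(2*1 - 7*10)/555314 = -8*(2 - 70)*(1/555314) = -8*(-68)*(1/555314) = 544*(1/555314) = 272/277657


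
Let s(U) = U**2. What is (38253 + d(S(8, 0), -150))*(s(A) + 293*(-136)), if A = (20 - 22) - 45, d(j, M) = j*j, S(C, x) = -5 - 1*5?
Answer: -1443568567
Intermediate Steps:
S(C, x) = -10 (S(C, x) = -5 - 5 = -10)
d(j, M) = j**2
A = -47 (A = -2 - 45 = -47)
(38253 + d(S(8, 0), -150))*(s(A) + 293*(-136)) = (38253 + (-10)**2)*((-47)**2 + 293*(-136)) = (38253 + 100)*(2209 - 39848) = 38353*(-37639) = -1443568567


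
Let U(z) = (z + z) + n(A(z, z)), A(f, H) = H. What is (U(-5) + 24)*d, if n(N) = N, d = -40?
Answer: -360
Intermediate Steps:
U(z) = 3*z (U(z) = (z + z) + z = 2*z + z = 3*z)
(U(-5) + 24)*d = (3*(-5) + 24)*(-40) = (-15 + 24)*(-40) = 9*(-40) = -360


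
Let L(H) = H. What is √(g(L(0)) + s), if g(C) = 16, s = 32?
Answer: 4*√3 ≈ 6.9282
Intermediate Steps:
√(g(L(0)) + s) = √(16 + 32) = √48 = 4*√3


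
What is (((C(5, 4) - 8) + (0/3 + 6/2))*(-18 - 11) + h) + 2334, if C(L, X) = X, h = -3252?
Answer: -889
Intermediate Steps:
(((C(5, 4) - 8) + (0/3 + 6/2))*(-18 - 11) + h) + 2334 = (((4 - 8) + (0/3 + 6/2))*(-18 - 11) - 3252) + 2334 = ((-4 + (0*(⅓) + 6*(½)))*(-29) - 3252) + 2334 = ((-4 + (0 + 3))*(-29) - 3252) + 2334 = ((-4 + 3)*(-29) - 3252) + 2334 = (-1*(-29) - 3252) + 2334 = (29 - 3252) + 2334 = -3223 + 2334 = -889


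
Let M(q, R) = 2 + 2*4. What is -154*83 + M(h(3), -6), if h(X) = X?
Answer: -12772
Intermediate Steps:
M(q, R) = 10 (M(q, R) = 2 + 8 = 10)
-154*83 + M(h(3), -6) = -154*83 + 10 = -12782 + 10 = -12772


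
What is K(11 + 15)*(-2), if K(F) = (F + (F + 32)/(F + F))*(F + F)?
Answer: -2820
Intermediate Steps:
K(F) = 2*F*(F + (32 + F)/(2*F)) (K(F) = (F + (32 + F)/((2*F)))*(2*F) = (F + (32 + F)*(1/(2*F)))*(2*F) = (F + (32 + F)/(2*F))*(2*F) = 2*F*(F + (32 + F)/(2*F)))
K(11 + 15)*(-2) = (32 + (11 + 15) + 2*(11 + 15)**2)*(-2) = (32 + 26 + 2*26**2)*(-2) = (32 + 26 + 2*676)*(-2) = (32 + 26 + 1352)*(-2) = 1410*(-2) = -2820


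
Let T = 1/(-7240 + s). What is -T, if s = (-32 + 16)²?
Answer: 1/6984 ≈ 0.00014318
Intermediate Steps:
s = 256 (s = (-16)² = 256)
T = -1/6984 (T = 1/(-7240 + 256) = 1/(-6984) = -1/6984 ≈ -0.00014318)
-T = -1*(-1/6984) = 1/6984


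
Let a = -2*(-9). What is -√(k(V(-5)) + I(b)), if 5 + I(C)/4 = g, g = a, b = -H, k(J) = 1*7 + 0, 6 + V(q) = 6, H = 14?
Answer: -√59 ≈ -7.6811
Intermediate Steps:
V(q) = 0 (V(q) = -6 + 6 = 0)
k(J) = 7 (k(J) = 7 + 0 = 7)
a = 18
b = -14 (b = -1*14 = -14)
g = 18
I(C) = 52 (I(C) = -20 + 4*18 = -20 + 72 = 52)
-√(k(V(-5)) + I(b)) = -√(7 + 52) = -√59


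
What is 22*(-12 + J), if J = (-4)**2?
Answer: 88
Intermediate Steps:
J = 16
22*(-12 + J) = 22*(-12 + 16) = 22*4 = 88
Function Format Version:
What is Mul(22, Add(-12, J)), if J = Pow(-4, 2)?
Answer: 88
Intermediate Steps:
J = 16
Mul(22, Add(-12, J)) = Mul(22, Add(-12, 16)) = Mul(22, 4) = 88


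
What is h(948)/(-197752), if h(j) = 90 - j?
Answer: 429/98876 ≈ 0.0043388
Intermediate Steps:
h(948)/(-197752) = (90 - 1*948)/(-197752) = (90 - 948)*(-1/197752) = -858*(-1/197752) = 429/98876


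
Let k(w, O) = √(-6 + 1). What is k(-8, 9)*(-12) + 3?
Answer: 3 - 12*I*√5 ≈ 3.0 - 26.833*I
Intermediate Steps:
k(w, O) = I*√5 (k(w, O) = √(-5) = I*√5)
k(-8, 9)*(-12) + 3 = (I*√5)*(-12) + 3 = -12*I*√5 + 3 = 3 - 12*I*√5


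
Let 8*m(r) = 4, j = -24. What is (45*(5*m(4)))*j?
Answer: -2700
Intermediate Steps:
m(r) = ½ (m(r) = (⅛)*4 = ½)
(45*(5*m(4)))*j = (45*(5*(½)))*(-24) = (45*(5/2))*(-24) = (225/2)*(-24) = -2700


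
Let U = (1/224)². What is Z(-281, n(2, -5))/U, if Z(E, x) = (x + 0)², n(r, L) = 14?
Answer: 9834496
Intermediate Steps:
Z(E, x) = x²
U = 1/50176 (U = (1/224)² = 1/50176 ≈ 1.9930e-5)
Z(-281, n(2, -5))/U = 14²/(1/50176) = 196*50176 = 9834496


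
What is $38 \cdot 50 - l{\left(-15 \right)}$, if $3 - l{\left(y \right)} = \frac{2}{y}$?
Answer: $\frac{28453}{15} \approx 1896.9$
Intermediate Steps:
$l{\left(y \right)} = 3 - \frac{2}{y}$
$38 \cdot 50 - l{\left(-15 \right)} = 38 \cdot 50 - \left(3 - \frac{2}{-15}\right) = 1900 - \left(3 - - \frac{2}{15}\right) = 1900 - \left(3 + \frac{2}{15}\right) = 1900 - \frac{47}{15} = \frac{28453}{15}$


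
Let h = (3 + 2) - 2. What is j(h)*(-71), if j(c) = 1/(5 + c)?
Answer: -71/8 ≈ -8.8750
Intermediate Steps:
h = 3 (h = 5 - 2 = 3)
j(h)*(-71) = -71/(5 + 3) = -71/8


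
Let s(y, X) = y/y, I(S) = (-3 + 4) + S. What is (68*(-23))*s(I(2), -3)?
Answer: -1564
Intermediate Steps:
I(S) = 1 + S
s(y, X) = 1
(68*(-23))*s(I(2), -3) = (68*(-23))*1 = -1564*1 = -1564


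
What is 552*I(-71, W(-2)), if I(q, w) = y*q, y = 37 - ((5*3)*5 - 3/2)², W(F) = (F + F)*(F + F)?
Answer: 210274878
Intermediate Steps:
W(F) = 4*F² (W(F) = (2*F)*(2*F) = 4*F²)
y = -21461/4 (y = 37 - (15*5 - 3*½)² = 37 - (75 - 3/2)² = 37 - (147/2)² = 37 - 1*21609/4 = 37 - 21609/4 = -21461/4 ≈ -5365.3)
I(q, w) = -21461*q/4
552*I(-71, W(-2)) = 552*(-21461/4*(-71)) = 552*(1523731/4) = 210274878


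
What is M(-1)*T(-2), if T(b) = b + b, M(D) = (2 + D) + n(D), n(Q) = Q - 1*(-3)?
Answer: -12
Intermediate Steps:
n(Q) = 3 + Q (n(Q) = Q + 3 = 3 + Q)
M(D) = 5 + 2*D (M(D) = (2 + D) + (3 + D) = 5 + 2*D)
T(b) = 2*b
M(-1)*T(-2) = (5 + 2*(-1))*(2*(-2)) = (5 - 2)*(-4) = 3*(-4) = -12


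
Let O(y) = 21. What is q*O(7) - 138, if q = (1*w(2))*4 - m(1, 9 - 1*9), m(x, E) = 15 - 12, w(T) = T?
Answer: -33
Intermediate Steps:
m(x, E) = 3
q = 5 (q = (1*2)*4 - 1*3 = 2*4 - 3 = 8 - 3 = 5)
q*O(7) - 138 = 5*21 - 138 = 105 - 138 = -33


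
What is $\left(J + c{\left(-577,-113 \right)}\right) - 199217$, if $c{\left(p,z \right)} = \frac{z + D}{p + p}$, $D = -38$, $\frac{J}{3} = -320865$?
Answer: $- \frac{1340730897}{1154} \approx -1.1618 \cdot 10^{6}$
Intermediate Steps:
$J = -962595$ ($J = 3 \left(-320865\right) = -962595$)
$c{\left(p,z \right)} = \frac{-38 + z}{2 p}$ ($c{\left(p,z \right)} = \frac{z - 38}{p + p} = \frac{-38 + z}{2 p}$)
$\left(J + c{\left(-577,-113 \right)}\right) - 199217 = \left(-962595 + \frac{-38 - 113}{2 \left(-577\right)}\right) - 199217 = \left(-962595 + \frac{1}{2} \left(- \frac{1}{577}\right) \left(-151\right)\right) - 199217 = \left(-962595 + \frac{151}{1154}\right) - 199217 = - \frac{1110834479}{1154} - 199217 = - \frac{1340730897}{1154}$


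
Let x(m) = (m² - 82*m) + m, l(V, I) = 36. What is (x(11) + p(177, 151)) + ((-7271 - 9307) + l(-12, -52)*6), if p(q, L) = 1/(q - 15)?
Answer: -2775383/162 ≈ -17132.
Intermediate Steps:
p(q, L) = 1/(-15 + q)
x(m) = m² - 81*m
(x(11) + p(177, 151)) + ((-7271 - 9307) + l(-12, -52)*6) = (11*(-81 + 11) + 1/(-15 + 177)) + ((-7271 - 9307) + 36*6) = (11*(-70) + 1/162) + (-16578 + 216) = (-770 + 1/162) - 16362 = -124739/162 - 16362 = -2775383/162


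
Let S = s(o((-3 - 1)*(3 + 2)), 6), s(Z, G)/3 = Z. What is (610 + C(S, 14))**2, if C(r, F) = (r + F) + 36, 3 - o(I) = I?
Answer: 531441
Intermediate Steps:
o(I) = 3 - I
s(Z, G) = 3*Z
S = 69 (S = 3*(3 - (-3 - 1)*(3 + 2)) = 3*(3 - (-4)*5) = 3*(3 - 1*(-20)) = 3*(3 + 20) = 3*23 = 69)
C(r, F) = 36 + F + r (C(r, F) = (F + r) + 36 = 36 + F + r)
(610 + C(S, 14))**2 = (610 + (36 + 14 + 69))**2 = (610 + 119)**2 = 729**2 = 531441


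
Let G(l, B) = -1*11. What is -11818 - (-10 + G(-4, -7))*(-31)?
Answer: -12469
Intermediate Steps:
G(l, B) = -11
-11818 - (-10 + G(-4, -7))*(-31) = -11818 - (-10 - 11)*(-31) = -11818 - (-21)*(-31) = -11818 - 1*651 = -11818 - 651 = -12469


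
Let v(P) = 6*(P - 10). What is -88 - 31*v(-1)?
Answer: 1958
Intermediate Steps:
v(P) = -60 + 6*P (v(P) = 6*(-10 + P) = -60 + 6*P)
-88 - 31*v(-1) = -88 - 31*(-60 + 6*(-1)) = -88 - 31*(-60 - 6) = -88 - 31*(-66) = -88 + 2046 = 1958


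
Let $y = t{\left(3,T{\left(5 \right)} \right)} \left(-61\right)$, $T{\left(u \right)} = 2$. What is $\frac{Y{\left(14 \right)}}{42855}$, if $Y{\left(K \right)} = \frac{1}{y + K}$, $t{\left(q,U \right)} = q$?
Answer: $- \frac{1}{7242495} \approx -1.3807 \cdot 10^{-7}$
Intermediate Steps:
$y = -183$ ($y = 3 \left(-61\right) = -183$)
$Y{\left(K \right)} = \frac{1}{-183 + K}$
$\frac{Y{\left(14 \right)}}{42855} = \frac{1}{\left(-183 + 14\right) 42855} = \frac{1}{-169} \cdot \frac{1}{42855} = \left(- \frac{1}{169}\right) \frac{1}{42855} = - \frac{1}{7242495}$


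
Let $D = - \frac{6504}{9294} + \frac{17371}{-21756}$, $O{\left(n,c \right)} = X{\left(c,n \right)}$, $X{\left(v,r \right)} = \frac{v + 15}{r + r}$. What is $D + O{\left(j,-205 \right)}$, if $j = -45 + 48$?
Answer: $- \frac{372553081}{11233348} \approx -33.165$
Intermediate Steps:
$X{\left(v,r \right)} = \frac{15 + v}{2 r}$
$j = 3$
$O{\left(n,c \right)} = \frac{15 + c}{2 n}$
$D = - \frac{50491183}{33700044}$ ($D = \left(-6504\right) \frac{1}{9294} + 17371 \left(- \frac{1}{21756}\right) = - \frac{1084}{1549} - \frac{17371}{21756} = - \frac{50491183}{33700044} \approx -1.4983$)
$D + O{\left(j,-205 \right)} = - \frac{50491183}{33700044} + \frac{15 - 205}{2 \cdot 3} = - \frac{50491183}{33700044} + \frac{1}{2} \cdot \frac{1}{3} \left(-190\right) = - \frac{50491183}{33700044} - \frac{95}{3} = - \frac{372553081}{11233348}$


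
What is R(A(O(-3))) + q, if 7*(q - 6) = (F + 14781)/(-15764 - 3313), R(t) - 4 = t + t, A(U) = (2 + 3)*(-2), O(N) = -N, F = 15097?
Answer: -1365268/133539 ≈ -10.224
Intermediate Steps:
A(U) = -10 (A(U) = 5*(-2) = -10)
R(t) = 4 + 2*t (R(t) = 4 + (t + t) = 4 + 2*t)
q = 771356/133539 (q = 6 + ((15097 + 14781)/(-15764 - 3313))/7 = 6 + (29878/(-19077))/7 = 6 + (29878*(-1/19077))/7 = 6 + (1/7)*(-29878/19077) = 6 - 29878/133539 = 771356/133539 ≈ 5.7763)
R(A(O(-3))) + q = (4 + 2*(-10)) + 771356/133539 = (4 - 20) + 771356/133539 = -16 + 771356/133539 = -1365268/133539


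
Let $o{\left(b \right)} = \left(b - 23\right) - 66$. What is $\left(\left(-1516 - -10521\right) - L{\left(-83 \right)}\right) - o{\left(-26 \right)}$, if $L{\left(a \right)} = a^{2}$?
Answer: $2231$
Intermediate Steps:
$o{\left(b \right)} = -89 + b$ ($o{\left(b \right)} = \left(-23 + b\right) - 66 = -89 + b$)
$\left(\left(-1516 - -10521\right) - L{\left(-83 \right)}\right) - o{\left(-26 \right)} = \left(\left(-1516 - -10521\right) - \left(-83\right)^{2}\right) - \left(-89 - 26\right) = \left(\left(-1516 + 10521\right) - 6889\right) - -115 = \left(9005 - 6889\right) + 115 = 2116 + 115 = 2231$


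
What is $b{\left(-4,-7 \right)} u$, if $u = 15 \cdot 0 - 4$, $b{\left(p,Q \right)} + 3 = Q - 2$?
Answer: $48$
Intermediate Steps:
$b{\left(p,Q \right)} = -5 + Q$ ($b{\left(p,Q \right)} = -3 + \left(Q - 2\right) = -3 + \left(-2 + Q\right) = -5 + Q$)
$u = -4$ ($u = 0 - 4 = -4$)
$b{\left(-4,-7 \right)} u = \left(-5 - 7\right) \left(-4\right) = \left(-12\right) \left(-4\right) = 48$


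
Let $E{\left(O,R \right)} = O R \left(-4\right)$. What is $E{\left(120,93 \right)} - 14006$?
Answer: $-58646$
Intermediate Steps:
$E{\left(O,R \right)} = - 4 O R$
$E{\left(120,93 \right)} - 14006 = \left(-4\right) 120 \cdot 93 - 14006 = -44640 - 14006 = -58646$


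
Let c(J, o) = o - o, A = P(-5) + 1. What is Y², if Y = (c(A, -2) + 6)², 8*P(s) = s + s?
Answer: 1296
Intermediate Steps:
P(s) = s/4 (P(s) = (s + s)/8 = (2*s)/8 = s/4)
A = -¼ (A = (¼)*(-5) + 1 = -5/4 + 1 = -¼ ≈ -0.25000)
c(J, o) = 0
Y = 36 (Y = (0 + 6)² = 6² = 36)
Y² = 36² = 1296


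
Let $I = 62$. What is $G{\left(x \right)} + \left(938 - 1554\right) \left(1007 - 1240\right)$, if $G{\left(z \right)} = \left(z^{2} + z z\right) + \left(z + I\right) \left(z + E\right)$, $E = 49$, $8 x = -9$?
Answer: $\frac{9372475}{64} \approx 1.4645 \cdot 10^{5}$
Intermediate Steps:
$x = - \frac{9}{8}$ ($x = \frac{1}{8} \left(-9\right) = - \frac{9}{8} \approx -1.125$)
$G{\left(z \right)} = 2 z^{2} + \left(49 + z\right) \left(62 + z\right)$ ($G{\left(z \right)} = \left(z^{2} + z z\right) + \left(z + 62\right) \left(z + 49\right) = \left(z^{2} + z^{2}\right) + \left(62 + z\right) \left(49 + z\right) = 2 z^{2} + \left(49 + z\right) \left(62 + z\right)$)
$G{\left(x \right)} + \left(938 - 1554\right) \left(1007 - 1240\right) = \left(3038 + 3 \left(- \frac{9}{8}\right)^{2} + 111 \left(- \frac{9}{8}\right)\right) + \left(938 - 1554\right) \left(1007 - 1240\right) = \left(3038 + 3 \cdot \frac{81}{64} - \frac{999}{8}\right) - -143528 = \left(3038 + \frac{243}{64} - \frac{999}{8}\right) + 143528 = \frac{186683}{64} + 143528 = \frac{9372475}{64}$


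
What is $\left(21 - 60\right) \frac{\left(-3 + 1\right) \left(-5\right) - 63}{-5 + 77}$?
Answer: $\frac{689}{24} \approx 28.708$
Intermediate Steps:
$\left(21 - 60\right) \frac{\left(-3 + 1\right) \left(-5\right) - 63}{-5 + 77} = - 39 \frac{\left(-2\right) \left(-5\right) - 63}{72} = - 39 \left(10 - 63\right) \frac{1}{72} = - 39 \left(\left(-53\right) \frac{1}{72}\right) = \left(-39\right) \left(- \frac{53}{72}\right) = \frac{689}{24}$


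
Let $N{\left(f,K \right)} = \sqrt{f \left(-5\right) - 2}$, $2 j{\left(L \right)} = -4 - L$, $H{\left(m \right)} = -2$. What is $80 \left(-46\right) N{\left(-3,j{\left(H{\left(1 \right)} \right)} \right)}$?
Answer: $- 3680 \sqrt{13} \approx -13268.0$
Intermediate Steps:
$j{\left(L \right)} = -2 - \frac{L}{2}$ ($j{\left(L \right)} = \frac{-4 - L}{2} = -2 - \frac{L}{2}$)
$N{\left(f,K \right)} = \sqrt{-2 - 5 f}$ ($N{\left(f,K \right)} = \sqrt{- 5 f - 2} = \sqrt{-2 - 5 f}$)
$80 \left(-46\right) N{\left(-3,j{\left(H{\left(1 \right)} \right)} \right)} = 80 \left(-46\right) \sqrt{-2 - -15} = - 3680 \sqrt{-2 + 15} = - 3680 \sqrt{13}$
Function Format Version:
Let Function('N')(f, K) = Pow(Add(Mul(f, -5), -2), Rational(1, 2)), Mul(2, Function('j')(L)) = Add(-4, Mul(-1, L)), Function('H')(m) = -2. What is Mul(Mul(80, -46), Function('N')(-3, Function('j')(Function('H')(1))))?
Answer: Mul(-3680, Pow(13, Rational(1, 2))) ≈ -13268.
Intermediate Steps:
Function('j')(L) = Add(-2, Mul(Rational(-1, 2), L)) (Function('j')(L) = Mul(Rational(1, 2), Add(-4, Mul(-1, L))) = Add(-2, Mul(Rational(-1, 2), L)))
Function('N')(f, K) = Pow(Add(-2, Mul(-5, f)), Rational(1, 2)) (Function('N')(f, K) = Pow(Add(Mul(-5, f), -2), Rational(1, 2)) = Pow(Add(-2, Mul(-5, f)), Rational(1, 2)))
Mul(Mul(80, -46), Function('N')(-3, Function('j')(Function('H')(1)))) = Mul(Mul(80, -46), Pow(Add(-2, Mul(-5, -3)), Rational(1, 2))) = Mul(-3680, Pow(Add(-2, 15), Rational(1, 2))) = Mul(-3680, Pow(13, Rational(1, 2)))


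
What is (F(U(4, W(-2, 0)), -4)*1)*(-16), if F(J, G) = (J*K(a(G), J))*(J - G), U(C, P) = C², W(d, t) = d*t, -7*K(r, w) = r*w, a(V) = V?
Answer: -327680/7 ≈ -46811.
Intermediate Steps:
K(r, w) = -r*w/7
F(J, G) = -G*J²*(J - G)/7 (F(J, G) = (J*(-G*J/7))*(J - G) = (-G*J²/7)*(J - G) = -G*J²*(J - G)/7)
(F(U(4, W(-2, 0)), -4)*1)*(-16) = (((⅐)*(-4)*(4²)²*(-4 - 1*4²))*1)*(-16) = (((⅐)*(-4)*16²*(-4 - 1*16))*1)*(-16) = (((⅐)*(-4)*256*(-4 - 16))*1)*(-16) = (((⅐)*(-4)*256*(-20))*1)*(-16) = ((20480/7)*1)*(-16) = (20480/7)*(-16) = -327680/7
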